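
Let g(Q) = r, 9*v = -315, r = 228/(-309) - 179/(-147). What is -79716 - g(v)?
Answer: -1206987221/15141 ≈ -79717.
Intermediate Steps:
r = 7265/15141 (r = 228*(-1/309) - 179*(-1/147) = -76/103 + 179/147 = 7265/15141 ≈ 0.47982)
v = -35 (v = (⅑)*(-315) = -35)
g(Q) = 7265/15141
-79716 - g(v) = -79716 - 1*7265/15141 = -79716 - 7265/15141 = -1206987221/15141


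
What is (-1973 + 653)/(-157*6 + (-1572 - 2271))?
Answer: 8/29 ≈ 0.27586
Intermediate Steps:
(-1973 + 653)/(-157*6 + (-1572 - 2271)) = -1320/(-942 - 3843) = -1320/(-4785) = -1320*(-1/4785) = 8/29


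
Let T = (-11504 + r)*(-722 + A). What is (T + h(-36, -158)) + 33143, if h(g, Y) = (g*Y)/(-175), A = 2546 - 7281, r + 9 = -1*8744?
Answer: 19350722912/175 ≈ 1.1058e+8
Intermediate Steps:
r = -8753 (r = -9 - 1*8744 = -9 - 8744 = -8753)
A = -4735
h(g, Y) = -Y*g/175 (h(g, Y) = (Y*g)*(-1/175) = -Y*g/175)
T = 110542449 (T = (-11504 - 8753)*(-722 - 4735) = -20257*(-5457) = 110542449)
(T + h(-36, -158)) + 33143 = (110542449 - 1/175*(-158)*(-36)) + 33143 = (110542449 - 5688/175) + 33143 = 19344922887/175 + 33143 = 19350722912/175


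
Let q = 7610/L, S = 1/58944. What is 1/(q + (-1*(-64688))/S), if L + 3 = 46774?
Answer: 46771/178336395182522 ≈ 2.6226e-10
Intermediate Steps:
S = 1/58944 ≈ 1.6965e-5
L = 46771 (L = -3 + 46774 = 46771)
q = 7610/46771 ≈ 0.16271
1/(q + (-1*(-64688))/S) = 1/(7610/46771 + (-1*(-64688))/(1/58944)) = 1/(7610/46771 + 64688*58944) = 1/(7610/46771 + 3812969472) = 1/(178336395182522/46771) = 46771/178336395182522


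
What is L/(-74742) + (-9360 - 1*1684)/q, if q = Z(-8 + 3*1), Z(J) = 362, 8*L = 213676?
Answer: -835119487/27056604 ≈ -30.866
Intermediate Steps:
L = 53419/2 (L = (⅛)*213676 = 53419/2 ≈ 26710.)
q = 362
L/(-74742) + (-9360 - 1*1684)/q = (53419/2)/(-74742) + (-9360 - 1*1684)/362 = (53419/2)*(-1/74742) + (-9360 - 1684)*(1/362) = -53419/149484 - 11044*1/362 = -53419/149484 - 5522/181 = -835119487/27056604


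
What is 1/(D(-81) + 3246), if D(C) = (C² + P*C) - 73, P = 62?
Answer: 1/4712 ≈ 0.00021222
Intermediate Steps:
D(C) = -73 + C² + 62*C (D(C) = (C² + 62*C) - 73 = -73 + C² + 62*C)
1/(D(-81) + 3246) = 1/((-73 + (-81)² + 62*(-81)) + 3246) = 1/((-73 + 6561 - 5022) + 3246) = 1/(1466 + 3246) = 1/4712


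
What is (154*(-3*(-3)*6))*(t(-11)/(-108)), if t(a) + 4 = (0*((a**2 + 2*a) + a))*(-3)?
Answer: 308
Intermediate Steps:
t(a) = -4 (t(a) = -4 + (0*((a**2 + 2*a) + a))*(-3) = -4 + (0*(a**2 + 3*a))*(-3) = -4 + 0*(-3) = -4 + 0 = -4)
(154*(-3*(-3)*6))*(t(-11)/(-108)) = (154*(-3*(-3)*6))*(-4/(-108)) = (154*(9*6))*(-4*(-1/108)) = (154*54)*(1/27) = 8316*(1/27) = 308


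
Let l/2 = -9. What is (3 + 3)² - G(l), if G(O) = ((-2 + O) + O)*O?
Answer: -648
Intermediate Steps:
l = -18 (l = 2*(-9) = -18)
G(O) = O*(-2 + 2*O) (G(O) = (-2 + 2*O)*O = O*(-2 + 2*O))
(3 + 3)² - G(l) = (3 + 3)² - 2*(-18)*(-1 - 18) = 6² - 2*(-18)*(-19) = 36 - 1*684 = 36 - 684 = -648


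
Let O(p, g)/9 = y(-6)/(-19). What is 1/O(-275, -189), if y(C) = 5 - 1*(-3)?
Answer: -19/72 ≈ -0.26389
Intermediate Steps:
y(C) = 8 (y(C) = 5 + 3 = 8)
O(p, g) = -72/19 (O(p, g) = 9*(8/(-19)) = 9*(8*(-1/19)) = 9*(-8/19) = -72/19)
1/O(-275, -189) = 1/(-72/19) = -19/72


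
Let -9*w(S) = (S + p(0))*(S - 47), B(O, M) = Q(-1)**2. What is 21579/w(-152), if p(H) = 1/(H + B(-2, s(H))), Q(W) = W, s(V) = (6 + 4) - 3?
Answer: -194211/30049 ≈ -6.4631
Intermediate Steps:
s(V) = 7 (s(V) = 10 - 3 = 7)
B(O, M) = 1 (B(O, M) = (-1)**2 = 1)
p(H) = 1/(1 + H) (p(H) = 1/(H + 1) = 1/(1 + H))
w(S) = -(1 + S)*(-47 + S)/9 (w(S) = -(S + 1/(1 + 0))*(S - 47)/9 = -(S + 1/1)*(-47 + S)/9 = -(S + 1)*(-47 + S)/9 = -(1 + S)*(-47 + S)/9)
21579/w(-152) = 21579/(47/9 - 1/9*(-152)**2 + (46/9)*(-152)) = 21579/(47/9 - 1/9*23104 - 6992/9) = 21579/(47/9 - 23104/9 - 6992/9) = 21579/(-30049/9) = 21579*(-9/30049) = -194211/30049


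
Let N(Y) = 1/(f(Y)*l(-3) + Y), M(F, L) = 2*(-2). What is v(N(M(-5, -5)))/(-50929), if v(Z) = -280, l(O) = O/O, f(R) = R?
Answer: 280/50929 ≈ 0.0054979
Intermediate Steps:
l(O) = 1
M(F, L) = -4
N(Y) = 1/(2*Y) (N(Y) = 1/(Y*1 + Y) = 1/(Y + Y) = 1/(2*Y))
v(N(M(-5, -5)))/(-50929) = -280/(-50929) = -280*(-1/50929) = 280/50929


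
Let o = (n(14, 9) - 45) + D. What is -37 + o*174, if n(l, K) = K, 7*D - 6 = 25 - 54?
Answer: -48109/7 ≈ -6872.7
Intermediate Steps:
D = -23/7 (D = 6/7 + (25 - 54)/7 = 6/7 + (⅐)*(-29) = 6/7 - 29/7 = -23/7 ≈ -3.2857)
o = -275/7 (o = (9 - 45) - 23/7 = -36 - 23/7 = -275/7 ≈ -39.286)
-37 + o*174 = -37 - 275/7*174 = -37 - 47850/7 = -48109/7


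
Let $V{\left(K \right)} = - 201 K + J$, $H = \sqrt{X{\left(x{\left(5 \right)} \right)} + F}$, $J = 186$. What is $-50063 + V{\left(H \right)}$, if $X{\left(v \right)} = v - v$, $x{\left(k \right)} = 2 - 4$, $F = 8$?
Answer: $-49877 - 402 \sqrt{2} \approx -50446.0$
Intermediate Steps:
$x{\left(k \right)} = -2$
$X{\left(v \right)} = 0$
$H = 2 \sqrt{2}$ ($H = \sqrt{0 + 8} = \sqrt{8} = 2 \sqrt{2} \approx 2.8284$)
$V{\left(K \right)} = 186 - 201 K$ ($V{\left(K \right)} = - 201 K + 186 = 186 - 201 K$)
$-50063 + V{\left(H \right)} = -50063 + \left(186 - 201 \cdot 2 \sqrt{2}\right) = -50063 + \left(186 - 402 \sqrt{2}\right) = -49877 - 402 \sqrt{2}$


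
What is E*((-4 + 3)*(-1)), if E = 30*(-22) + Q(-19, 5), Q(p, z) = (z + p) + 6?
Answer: -668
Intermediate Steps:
Q(p, z) = 6 + p + z (Q(p, z) = (p + z) + 6 = 6 + p + z)
E = -668 (E = 30*(-22) + (6 - 19 + 5) = -660 - 8 = -668)
E*((-4 + 3)*(-1)) = -668*(-4 + 3)*(-1) = -(-668)*(-1) = -668*1 = -668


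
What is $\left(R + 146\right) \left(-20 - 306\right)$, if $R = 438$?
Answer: $-190384$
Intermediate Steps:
$\left(R + 146\right) \left(-20 - 306\right) = \left(438 + 146\right) \left(-20 - 306\right) = 584 \left(-326\right) = -190384$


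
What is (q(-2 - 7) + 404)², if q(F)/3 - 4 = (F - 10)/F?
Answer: 1605289/9 ≈ 1.7837e+5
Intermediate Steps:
q(F) = 12 + 3*(-10 + F)/F (q(F) = 12 + 3*((F - 10)/F) = 12 + 3*((-10 + F)/F) = 12 + 3*(-10 + F)/F)
(q(-2 - 7) + 404)² = ((15 - 30/(-2 - 7)) + 404)² = ((15 - 30/(-9)) + 404)² = ((15 - 30*(-⅑)) + 404)² = ((15 + 10/3) + 404)² = (55/3 + 404)² = (1267/3)² = 1605289/9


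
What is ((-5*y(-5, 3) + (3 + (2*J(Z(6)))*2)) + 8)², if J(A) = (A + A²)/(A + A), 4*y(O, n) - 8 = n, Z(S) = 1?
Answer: 25/16 ≈ 1.5625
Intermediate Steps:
y(O, n) = 2 + n/4
J(A) = (A + A²)/(2*A) (J(A) = (A + A²)/((2*A)) = (A + A²)*(1/(2*A)) = (A + A²)/(2*A))
((-5*y(-5, 3) + (3 + (2*J(Z(6)))*2)) + 8)² = ((-5*(2 + (¼)*3) + (3 + (2*(½ + (½)*1))*2)) + 8)² = ((-5*(2 + ¾) + (3 + (2*(½ + ½))*2)) + 8)² = ((-5*11/4 + (3 + (2*1)*2)) + 8)² = ((-55/4 + (3 + 2*2)) + 8)² = ((-55/4 + (3 + 4)) + 8)² = ((-55/4 + 7) + 8)² = (-27/4 + 8)² = (5/4)² = 25/16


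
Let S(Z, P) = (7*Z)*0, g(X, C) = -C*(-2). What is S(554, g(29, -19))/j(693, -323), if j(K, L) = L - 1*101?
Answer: 0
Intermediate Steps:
g(X, C) = 2*C
j(K, L) = -101 + L (j(K, L) = L - 101 = -101 + L)
S(Z, P) = 0
S(554, g(29, -19))/j(693, -323) = 0/(-101 - 323) = 0/(-424) = 0*(-1/424) = 0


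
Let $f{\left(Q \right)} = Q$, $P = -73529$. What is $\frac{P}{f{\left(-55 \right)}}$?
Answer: $\frac{73529}{55} \approx 1336.9$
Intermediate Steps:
$\frac{P}{f{\left(-55 \right)}} = - \frac{73529}{-55} = \left(-73529\right) \left(- \frac{1}{55}\right) = \frac{73529}{55}$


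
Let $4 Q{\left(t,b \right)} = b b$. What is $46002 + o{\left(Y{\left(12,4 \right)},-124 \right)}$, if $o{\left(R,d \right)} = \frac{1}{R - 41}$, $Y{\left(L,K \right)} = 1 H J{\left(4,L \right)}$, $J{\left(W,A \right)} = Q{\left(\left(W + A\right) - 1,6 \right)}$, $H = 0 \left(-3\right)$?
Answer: $\frac{1886081}{41} \approx 46002.0$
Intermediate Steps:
$H = 0$
$Q{\left(t,b \right)} = \frac{b^{2}}{4}$ ($Q{\left(t,b \right)} = \frac{b b}{4} = \frac{b^{2}}{4}$)
$J{\left(W,A \right)} = 9$ ($J{\left(W,A \right)} = \frac{6^{2}}{4} = \frac{1}{4} \cdot 36 = 9$)
$Y{\left(L,K \right)} = 0$ ($Y{\left(L,K \right)} = 1 \cdot 0 \cdot 9 = 0 \cdot 9 = 0$)
$o{\left(R,d \right)} = \frac{1}{-41 + R}$
$46002 + o{\left(Y{\left(12,4 \right)},-124 \right)} = 46002 + \frac{1}{-41 + 0} = 46002 + \frac{1}{-41} = 46002 - \frac{1}{41} = \frac{1886081}{41}$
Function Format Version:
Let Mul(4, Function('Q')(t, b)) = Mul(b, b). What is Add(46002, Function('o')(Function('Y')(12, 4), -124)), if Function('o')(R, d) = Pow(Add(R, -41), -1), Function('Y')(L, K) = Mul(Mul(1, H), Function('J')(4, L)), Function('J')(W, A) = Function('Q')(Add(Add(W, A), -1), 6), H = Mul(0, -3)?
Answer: Rational(1886081, 41) ≈ 46002.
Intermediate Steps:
H = 0
Function('Q')(t, b) = Mul(Rational(1, 4), Pow(b, 2)) (Function('Q')(t, b) = Mul(Rational(1, 4), Mul(b, b)) = Mul(Rational(1, 4), Pow(b, 2)))
Function('J')(W, A) = 9 (Function('J')(W, A) = Mul(Rational(1, 4), Pow(6, 2)) = Mul(Rational(1, 4), 36) = 9)
Function('Y')(L, K) = 0 (Function('Y')(L, K) = Mul(Mul(1, 0), 9) = Mul(0, 9) = 0)
Function('o')(R, d) = Pow(Add(-41, R), -1)
Add(46002, Function('o')(Function('Y')(12, 4), -124)) = Add(46002, Pow(Add(-41, 0), -1)) = Add(46002, Pow(-41, -1)) = Add(46002, Rational(-1, 41)) = Rational(1886081, 41)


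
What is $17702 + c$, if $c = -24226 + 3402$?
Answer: $-3122$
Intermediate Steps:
$c = -20824$
$17702 + c = 17702 - 20824 = -3122$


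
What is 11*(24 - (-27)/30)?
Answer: 2739/10 ≈ 273.90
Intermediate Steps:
11*(24 - (-27)/30) = 11*(24 - 1*(-9/10)) = 11*(24 + 9/10) = 11*(249/10) = 2739/10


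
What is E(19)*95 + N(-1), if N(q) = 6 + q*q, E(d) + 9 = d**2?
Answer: 33447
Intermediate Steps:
E(d) = -9 + d**2
N(q) = 6 + q**2
E(19)*95 + N(-1) = (-9 + 19**2)*95 + (6 + (-1)**2) = (-9 + 361)*95 + (6 + 1) = 352*95 + 7 = 33440 + 7 = 33447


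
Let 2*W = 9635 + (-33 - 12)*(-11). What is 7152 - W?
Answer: 2087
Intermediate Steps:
W = 5065 (W = (9635 + (-33 - 12)*(-11))/2 = (9635 - 45*(-11))/2 = (9635 + 495)/2 = (1/2)*10130 = 5065)
7152 - W = 7152 - 1*5065 = 7152 - 5065 = 2087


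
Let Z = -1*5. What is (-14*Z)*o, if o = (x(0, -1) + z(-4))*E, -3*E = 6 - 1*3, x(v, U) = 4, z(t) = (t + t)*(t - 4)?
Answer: -4760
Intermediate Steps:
z(t) = 2*t*(-4 + t) (z(t) = (2*t)*(-4 + t) = 2*t*(-4 + t))
E = -1 (E = -(6 - 1*3)/3 = -(6 - 3)/3 = -⅓*3 = -1)
Z = -5
o = -68 (o = (4 + 2*(-4)*(-4 - 4))*(-1) = (4 + 2*(-4)*(-8))*(-1) = (4 + 64)*(-1) = 68*(-1) = -68)
(-14*Z)*o = -14*(-5)*(-68) = 70*(-68) = -4760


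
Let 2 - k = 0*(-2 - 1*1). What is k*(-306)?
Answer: -612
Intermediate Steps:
k = 2 (k = 2 - 0*(-2 - 1*1) = 2 - 0*(-2 - 1) = 2 - 0*(-3) = 2 - 1*0 = 2 + 0 = 2)
k*(-306) = 2*(-306) = -612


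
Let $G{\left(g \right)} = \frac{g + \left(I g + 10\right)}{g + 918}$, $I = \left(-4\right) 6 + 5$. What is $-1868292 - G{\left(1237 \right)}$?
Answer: $- \frac{4026147004}{2155} \approx -1.8683 \cdot 10^{6}$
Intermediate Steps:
$I = -19$ ($I = -24 + 5 = -19$)
$G{\left(g \right)} = \frac{10 - 18 g}{918 + g}$ ($G{\left(g \right)} = \frac{g - \left(-10 + 19 g\right)}{g + 918} = \frac{g - \left(-10 + 19 g\right)}{918 + g} = \frac{10 - 18 g}{918 + g}$)
$-1868292 - G{\left(1237 \right)} = -1868292 - \frac{2 \left(5 - 11133\right)}{918 + 1237} = -1868292 - \frac{2 \left(5 - 11133\right)}{2155} = -1868292 - 2 \cdot \frac{1}{2155} \left(-11128\right) = -1868292 - - \frac{22256}{2155} = -1868292 + \frac{22256}{2155} = - \frac{4026147004}{2155}$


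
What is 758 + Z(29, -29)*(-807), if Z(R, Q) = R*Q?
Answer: 679445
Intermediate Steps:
Z(R, Q) = Q*R
758 + Z(29, -29)*(-807) = 758 - 29*29*(-807) = 758 - 841*(-807) = 758 + 678687 = 679445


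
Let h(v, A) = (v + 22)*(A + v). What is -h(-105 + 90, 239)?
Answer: -1568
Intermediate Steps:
h(v, A) = (22 + v)*(A + v)
-h(-105 + 90, 239) = -((-105 + 90)² + 22*239 + 22*(-105 + 90) + 239*(-105 + 90)) = -((-15)² + 5258 + 22*(-15) + 239*(-15)) = -(225 + 5258 - 330 - 3585) = -1*1568 = -1568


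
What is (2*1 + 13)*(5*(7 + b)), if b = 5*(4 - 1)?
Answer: 1650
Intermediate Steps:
b = 15 (b = 5*3 = 15)
(2*1 + 13)*(5*(7 + b)) = (2*1 + 13)*(5*(7 + 15)) = (2 + 13)*(5*22) = 15*110 = 1650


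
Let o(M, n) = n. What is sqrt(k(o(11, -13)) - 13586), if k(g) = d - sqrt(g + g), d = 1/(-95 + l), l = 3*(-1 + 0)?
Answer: sqrt(-2662858 - 196*I*sqrt(26))/14 ≈ 0.021873 - 116.56*I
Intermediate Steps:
l = -3 (l = 3*(-1) = -3)
d = -1/98 (d = 1/(-95 - 3) = 1/(-98) = -1/98 ≈ -0.010204)
k(g) = -1/98 - sqrt(2)*sqrt(g) (k(g) = -1/98 - sqrt(g + g) = -1/98 - sqrt(2*g) = -1/98 - sqrt(2)*sqrt(g))
sqrt(k(o(11, -13)) - 13586) = sqrt((-1/98 - sqrt(2)*sqrt(-13)) - 13586) = sqrt((-1/98 - sqrt(2)*I*sqrt(13)) - 13586) = sqrt((-1/98 - I*sqrt(26)) - 13586) = sqrt(-1331429/98 - I*sqrt(26))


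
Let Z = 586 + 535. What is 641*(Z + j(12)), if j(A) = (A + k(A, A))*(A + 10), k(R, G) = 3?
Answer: 930091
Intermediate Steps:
Z = 1121
j(A) = (3 + A)*(10 + A) (j(A) = (A + 3)*(A + 10) = (3 + A)*(10 + A))
641*(Z + j(12)) = 641*(1121 + (30 + 12² + 13*12)) = 641*(1121 + (30 + 144 + 156)) = 641*(1121 + 330) = 641*1451 = 930091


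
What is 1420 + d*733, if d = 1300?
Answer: 954320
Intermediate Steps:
1420 + d*733 = 1420 + 1300*733 = 1420 + 952900 = 954320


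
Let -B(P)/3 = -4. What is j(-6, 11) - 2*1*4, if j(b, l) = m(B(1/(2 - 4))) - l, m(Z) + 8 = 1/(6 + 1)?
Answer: -188/7 ≈ -26.857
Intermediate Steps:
B(P) = 12 (B(P) = -3*(-4) = 12)
m(Z) = -55/7 (m(Z) = -8 + 1/(6 + 1) = -8 + 1/7 = -8 + ⅐ = -55/7)
j(b, l) = -55/7 - l
j(-6, 11) - 2*1*4 = (-55/7 - 1*11) - 2*1*4 = (-55/7 - 11) - 2*4 = -132/7 - 8 = -188/7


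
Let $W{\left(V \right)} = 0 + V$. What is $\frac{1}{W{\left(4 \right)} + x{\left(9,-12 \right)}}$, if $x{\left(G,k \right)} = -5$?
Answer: $-1$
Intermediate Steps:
$W{\left(V \right)} = V$
$\frac{1}{W{\left(4 \right)} + x{\left(9,-12 \right)}} = \frac{1}{4 - 5} = \frac{1}{-1} = -1$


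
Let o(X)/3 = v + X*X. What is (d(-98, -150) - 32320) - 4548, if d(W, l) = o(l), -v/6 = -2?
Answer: 30668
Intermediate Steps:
v = 12 (v = -6*(-2) = 12)
o(X) = 36 + 3*X² (o(X) = 3*(12 + X*X) = 3*(12 + X²) = 36 + 3*X²)
d(W, l) = 36 + 3*l²
(d(-98, -150) - 32320) - 4548 = ((36 + 3*(-150)²) - 32320) - 4548 = ((36 + 3*22500) - 32320) - 4548 = ((36 + 67500) - 32320) - 4548 = (67536 - 32320) - 4548 = 35216 - 4548 = 30668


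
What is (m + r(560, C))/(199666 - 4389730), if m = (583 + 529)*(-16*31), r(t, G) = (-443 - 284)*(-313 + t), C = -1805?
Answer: 243707/1396688 ≈ 0.17449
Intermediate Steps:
r(t, G) = 227551 - 727*t (r(t, G) = -727*(-313 + t) = 227551 - 727*t)
m = -551552 (m = 1112*(-496) = -551552)
(m + r(560, C))/(199666 - 4389730) = (-551552 + (227551 - 727*560))/(199666 - 4389730) = (-551552 + (227551 - 407120))/(-4190064) = (-551552 - 179569)*(-1/4190064) = -731121*(-1/4190064) = 243707/1396688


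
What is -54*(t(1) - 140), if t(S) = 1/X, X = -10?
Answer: 37827/5 ≈ 7565.4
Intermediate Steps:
t(S) = -1/10 (t(S) = 1/(-10) = -1/10)
-54*(t(1) - 140) = -54*(-1/10 - 140) = -54*(-1401/10) = 37827/5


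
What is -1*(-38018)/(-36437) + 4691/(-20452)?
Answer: -948470103/745209524 ≈ -1.2728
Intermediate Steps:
-1*(-38018)/(-36437) + 4691/(-20452) = 38018*(-1/36437) + 4691*(-1/20452) = -38018/36437 - 4691/20452 = -948470103/745209524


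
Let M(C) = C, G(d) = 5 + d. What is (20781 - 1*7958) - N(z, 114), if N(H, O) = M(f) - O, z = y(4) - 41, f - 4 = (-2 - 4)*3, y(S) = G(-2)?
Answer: 12951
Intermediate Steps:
y(S) = 3 (y(S) = 5 - 2 = 3)
f = -14 (f = 4 + (-2 - 4)*3 = 4 - 6*3 = 4 - 18 = -14)
z = -38 (z = 3 - 41 = -38)
N(H, O) = -14 - O
(20781 - 1*7958) - N(z, 114) = (20781 - 1*7958) - (-14 - 1*114) = (20781 - 7958) - (-14 - 114) = 12823 - 1*(-128) = 12823 + 128 = 12951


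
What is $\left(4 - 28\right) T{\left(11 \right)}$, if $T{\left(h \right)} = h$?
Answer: $-264$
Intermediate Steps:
$\left(4 - 28\right) T{\left(11 \right)} = \left(4 - 28\right) 11 = \left(-24\right) 11 = -264$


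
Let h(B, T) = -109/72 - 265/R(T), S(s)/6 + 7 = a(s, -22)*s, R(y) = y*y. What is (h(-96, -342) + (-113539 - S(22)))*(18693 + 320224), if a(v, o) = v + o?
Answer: -8998409330779379/233928 ≈ -3.8467e+10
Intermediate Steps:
a(v, o) = o + v
R(y) = y**2
S(s) = -42 + 6*s*(-22 + s) (S(s) = -42 + 6*((-22 + s)*s) = -42 + 6*(s*(-22 + s)) = -42 + 6*s*(-22 + s))
h(B, T) = -109/72 - 265/T**2
(h(-96, -342) + (-113539 - S(22)))*(18693 + 320224) = ((-109/72 - 265/(-342)**2) + (-113539 - (-42 + 6*22*(-22 + 22))))*(18693 + 320224) = ((-109/72 - 265*1/116964) + (-113539 - (-42 + 6*22*0)))*338917 = ((-109/72 - 265/116964) + (-113539 - (-42 + 0)))*338917 = (-354671/233928 + (-113539 - 1*(-42)))*338917 = (-354671/233928 + (-113539 + 42))*338917 = (-354671/233928 - 113497)*338917 = -26550480887/233928*338917 = -8998409330779379/233928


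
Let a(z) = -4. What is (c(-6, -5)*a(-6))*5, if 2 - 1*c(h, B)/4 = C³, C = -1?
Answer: -240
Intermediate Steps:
c(h, B) = 12 (c(h, B) = 8 - 4*(-1)³ = 8 - 4*(-1) = 8 + 4 = 12)
(c(-6, -5)*a(-6))*5 = (12*(-4))*5 = -48*5 = -240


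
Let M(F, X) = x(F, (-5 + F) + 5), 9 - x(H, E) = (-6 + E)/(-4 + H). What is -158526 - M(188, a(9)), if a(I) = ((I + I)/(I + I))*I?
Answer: -14585129/92 ≈ -1.5853e+5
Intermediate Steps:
x(H, E) = 9 - (-6 + E)/(-4 + H)
a(I) = I (a(I) = ((2*I)/((2*I)))*I = ((2*I)*(1/(2*I)))*I = 1*I = I)
M(F, X) = (-30 + 8*F)/(-4 + F) (M(F, X) = (-30 - ((-5 + F) + 5) + 9*F)/(-4 + F) = (-30 - F + 9*F)/(-4 + F) = (-30 + 8*F)/(-4 + F))
-158526 - M(188, a(9)) = -158526 - 2*(-15 + 4*188)/(-4 + 188) = -158526 - 2*(-15 + 752)/184 = -158526 - 2*737/184 = -158526 - 1*737/92 = -158526 - 737/92 = -14585129/92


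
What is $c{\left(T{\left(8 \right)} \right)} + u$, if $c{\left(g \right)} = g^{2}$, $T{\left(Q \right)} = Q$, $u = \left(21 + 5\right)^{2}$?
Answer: $740$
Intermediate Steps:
$u = 676$ ($u = 26^{2} = 676$)
$c{\left(T{\left(8 \right)} \right)} + u = 8^{2} + 676 = 64 + 676 = 740$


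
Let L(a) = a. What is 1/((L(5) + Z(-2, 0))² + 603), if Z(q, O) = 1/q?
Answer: 4/2493 ≈ 0.0016045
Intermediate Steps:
1/((L(5) + Z(-2, 0))² + 603) = 1/((5 + 1/(-2))² + 603) = 1/((5 - ½)² + 603) = 1/((9/2)² + 603) = 1/(81/4 + 603) = 1/(2493/4) = 4/2493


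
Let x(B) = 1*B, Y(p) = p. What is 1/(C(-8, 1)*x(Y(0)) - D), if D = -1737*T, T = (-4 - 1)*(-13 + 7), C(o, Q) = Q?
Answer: 1/52110 ≈ 1.9190e-5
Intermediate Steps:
x(B) = B
T = 30 (T = -5*(-6) = 30)
D = -52110 (D = -1737*30 = -52110)
1/(C(-8, 1)*x(Y(0)) - D) = 1/(1*0 - 1*(-52110)) = 1/(0 + 52110) = 1/52110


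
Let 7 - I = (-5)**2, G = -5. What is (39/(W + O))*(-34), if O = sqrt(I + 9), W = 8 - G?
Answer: -8619/89 + 1989*I/89 ≈ -96.843 + 22.348*I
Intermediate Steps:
I = -18 (I = 7 - 1*(-5)**2 = 7 - 1*25 = 7 - 25 = -18)
W = 13 (W = 8 - 1*(-5) = 8 + 5 = 13)
O = 3*I (O = sqrt(-18 + 9) = sqrt(-9) = 3*I ≈ 3.0*I)
(39/(W + O))*(-34) = (39/(13 + 3*I))*(-34) = (((13 - 3*I)/178)*39)*(-34) = (39*(13 - 3*I)/178)*(-34) = -663*(13 - 3*I)/89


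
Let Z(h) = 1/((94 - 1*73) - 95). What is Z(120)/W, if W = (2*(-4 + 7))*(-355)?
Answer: 1/157620 ≈ 6.3444e-6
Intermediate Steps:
Z(h) = -1/74 (Z(h) = 1/((94 - 73) - 95) = 1/(21 - 95) = 1/(-74) = -1/74)
W = -2130 (W = (2*3)*(-355) = 6*(-355) = -2130)
Z(120)/W = -1/74/(-2130) = -1/74*(-1/2130) = 1/157620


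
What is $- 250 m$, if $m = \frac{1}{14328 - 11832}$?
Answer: $- \frac{125}{1248} \approx -0.10016$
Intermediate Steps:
$m = \frac{1}{2496}$ ($m = \frac{1}{14328 - 11832} = \frac{1}{2496} \approx 0.00040064$)
$- 250 m = \left(-250\right) \frac{1}{2496} = - \frac{125}{1248}$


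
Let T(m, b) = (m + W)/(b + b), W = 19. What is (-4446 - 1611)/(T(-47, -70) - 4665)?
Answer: 30285/23324 ≈ 1.2984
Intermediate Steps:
T(m, b) = (19 + m)/(2*b) (T(m, b) = (m + 19)/(b + b) = (19 + m)/((2*b)) = (19 + m)*(1/(2*b)) = (19 + m)/(2*b))
(-4446 - 1611)/(T(-47, -70) - 4665) = (-4446 - 1611)/((½)*(19 - 47)/(-70) - 4665) = -6057/((½)*(-1/70)*(-28) - 4665) = -6057/(⅕ - 4665) = -6057/(-23324/5) = -6057*(-5/23324) = 30285/23324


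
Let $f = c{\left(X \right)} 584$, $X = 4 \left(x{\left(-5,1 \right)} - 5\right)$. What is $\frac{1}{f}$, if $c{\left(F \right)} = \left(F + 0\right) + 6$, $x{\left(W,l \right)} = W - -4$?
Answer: $- \frac{1}{10512} \approx -9.5129 \cdot 10^{-5}$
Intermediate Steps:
$x{\left(W,l \right)} = 4 + W$ ($x{\left(W,l \right)} = W + 4 = 4 + W$)
$X = -24$ ($X = 4 \left(\left(4 - 5\right) - 5\right) = 4 \left(-1 - 5\right) = 4 \left(-6\right) = -24$)
$c{\left(F \right)} = 6 + F$ ($c{\left(F \right)} = F + 6 = 6 + F$)
$f = -10512$ ($f = \left(6 - 24\right) 584 = \left(-18\right) 584 = -10512$)
$\frac{1}{f} = \frac{1}{-10512} = - \frac{1}{10512}$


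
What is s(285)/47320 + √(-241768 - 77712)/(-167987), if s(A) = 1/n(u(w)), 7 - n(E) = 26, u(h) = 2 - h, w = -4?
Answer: -1/899080 - 14*I*√1630/167987 ≈ -1.1122e-6 - 0.0033647*I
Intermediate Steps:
n(E) = -19 (n(E) = 7 - 1*26 = 7 - 26 = -19)
s(A) = -1/19 (s(A) = 1/(-19) = -1/19)
s(285)/47320 + √(-241768 - 77712)/(-167987) = -1/19/47320 + √(-241768 - 77712)/(-167987) = -1/19*1/47320 + √(-319480)*(-1/167987) = -1/899080 + (14*I*√1630)*(-1/167987) = -1/899080 - 14*I*√1630/167987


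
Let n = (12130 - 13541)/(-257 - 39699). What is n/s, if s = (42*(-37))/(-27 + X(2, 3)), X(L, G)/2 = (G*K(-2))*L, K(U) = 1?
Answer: 7055/20697208 ≈ 0.00034087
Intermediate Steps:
X(L, G) = 2*G*L (X(L, G) = 2*((G*1)*L) = 2*(G*L) = 2*G*L)
n = 1411/39956 (n = -1411/(-39956) = -1411*(-1/39956) = 1411/39956 ≈ 0.035314)
s = 518/5 (s = (42*(-37))/(-27 + 2*3*2) = -1554/(-27 + 12) = -1554/(-15) = -1554*(-1/15) = 518/5 ≈ 103.60)
n/s = 1411/(39956*(518/5)) = (1411/39956)*(5/518) = 7055/20697208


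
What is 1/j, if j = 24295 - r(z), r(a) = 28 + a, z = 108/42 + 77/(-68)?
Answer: 476/11550407 ≈ 4.1211e-5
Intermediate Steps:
z = 685/476 (z = 108*(1/42) + 77*(-1/68) = 18/7 - 77/68 = 685/476 ≈ 1.4391)
j = 11550407/476 (j = 24295 - (28 + 685/476) = 24295 - 1*14013/476 = 24295 - 14013/476 = 11550407/476 ≈ 24266.)
1/j = 1/(11550407/476) = 476/11550407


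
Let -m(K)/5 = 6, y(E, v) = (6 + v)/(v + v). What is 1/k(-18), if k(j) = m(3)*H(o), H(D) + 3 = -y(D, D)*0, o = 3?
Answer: 1/90 ≈ 0.011111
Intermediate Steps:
y(E, v) = (6 + v)/(2*v) (y(E, v) = (6 + v)/((2*v)) = (6 + v)*(1/(2*v)) = (6 + v)/(2*v))
m(K) = -30 (m(K) = -5*6 = -30)
H(D) = -3 (H(D) = -3 - (6 + D)/(2*D)*0 = -3 + 0 = -3)
k(j) = 90 (k(j) = -30*(-3) = 90)
1/k(-18) = 1/90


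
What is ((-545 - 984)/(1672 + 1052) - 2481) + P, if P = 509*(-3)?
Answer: -10919321/2724 ≈ -4008.6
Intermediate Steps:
P = -1527
((-545 - 984)/(1672 + 1052) - 2481) + P = ((-545 - 984)/(1672 + 1052) - 2481) - 1527 = (-1529/2724 - 2481) - 1527 = -6759773/2724 - 1527 = -10919321/2724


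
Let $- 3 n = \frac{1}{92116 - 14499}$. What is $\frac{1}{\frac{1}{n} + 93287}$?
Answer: $- \frac{1}{139564} \approx -7.1652 \cdot 10^{-6}$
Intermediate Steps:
$n = - \frac{1}{232851}$ ($n = - \frac{1}{3 \left(92116 - 14499\right)} = - \frac{1}{3 \cdot 77617} = \left(- \frac{1}{3}\right) \frac{1}{77617} = - \frac{1}{232851} \approx -4.2946 \cdot 10^{-6}$)
$\frac{1}{\frac{1}{n} + 93287} = \frac{1}{\frac{1}{- \frac{1}{232851}} + 93287} = \frac{1}{-232851 + 93287} = \frac{1}{-139564} = - \frac{1}{139564}$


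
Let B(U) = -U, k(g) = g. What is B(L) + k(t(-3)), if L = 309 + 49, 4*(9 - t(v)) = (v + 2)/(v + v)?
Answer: -8377/24 ≈ -349.04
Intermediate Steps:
t(v) = 9 - (2 + v)/(8*v) (t(v) = 9 - (v + 2)/(4*(v + v)) = 9 - (2 + v)/(4*(2*v)) = 9 - (2 + v)*1/(2*v)/4 = 9 - (2 + v)/(8*v))
L = 358
B(L) + k(t(-3)) = -1*358 + (⅛)*(-2 + 71*(-3))/(-3) = -358 + (⅛)*(-⅓)*(-2 - 213) = -358 + (⅛)*(-⅓)*(-215) = -358 + 215/24 = -8377/24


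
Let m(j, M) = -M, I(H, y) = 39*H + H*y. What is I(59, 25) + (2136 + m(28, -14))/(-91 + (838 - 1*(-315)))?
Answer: 2006131/531 ≈ 3778.0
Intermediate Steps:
I(59, 25) + (2136 + m(28, -14))/(-91 + (838 - 1*(-315))) = 59*(39 + 25) + (2136 - 1*(-14))/(-91 + (838 - 1*(-315))) = 59*64 + (2136 + 14)/(-91 + (838 + 315)) = 3776 + 2150/(-91 + 1153) = 3776 + 2150/1062 = 3776 + 2150*(1/1062) = 3776 + 1075/531 = 2006131/531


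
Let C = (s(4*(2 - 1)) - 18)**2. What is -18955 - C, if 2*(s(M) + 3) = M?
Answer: -19316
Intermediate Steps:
s(M) = -3 + M/2
C = 361 (C = ((-3 + (4*(2 - 1))/2) - 18)**2 = ((-3 + (4*1)/2) - 18)**2 = ((-3 + (1/2)*4) - 18)**2 = ((-3 + 2) - 18)**2 = (-1 - 18)**2 = (-19)**2 = 361)
-18955 - C = -18955 - 1*361 = -18955 - 361 = -19316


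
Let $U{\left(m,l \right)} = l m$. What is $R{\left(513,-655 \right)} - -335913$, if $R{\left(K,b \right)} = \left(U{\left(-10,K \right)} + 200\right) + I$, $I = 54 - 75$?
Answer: $330962$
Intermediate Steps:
$I = -21$ ($I = 54 - 75 = -21$)
$R{\left(K,b \right)} = 179 - 10 K$ ($R{\left(K,b \right)} = \left(K \left(-10\right) + 200\right) - 21 = \left(- 10 K + 200\right) - 21 = \left(200 - 10 K\right) - 21 = 179 - 10 K$)
$R{\left(513,-655 \right)} - -335913 = \left(179 - 5130\right) - -335913 = \left(179 - 5130\right) + 335913 = -4951 + 335913 = 330962$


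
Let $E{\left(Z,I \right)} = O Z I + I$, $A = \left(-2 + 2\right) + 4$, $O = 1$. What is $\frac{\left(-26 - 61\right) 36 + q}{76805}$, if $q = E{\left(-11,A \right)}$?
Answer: $- \frac{3172}{76805} \approx -0.041299$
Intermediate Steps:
$A = 4$ ($A = 0 + 4 = 4$)
$E{\left(Z,I \right)} = I + I Z$ ($E{\left(Z,I \right)} = 1 Z I + I = Z I + I = I Z + I = I + I Z$)
$q = -40$ ($q = 4 \left(1 - 11\right) = 4 \left(-10\right) = -40$)
$\frac{\left(-26 - 61\right) 36 + q}{76805} = \frac{\left(-26 - 61\right) 36 - 40}{76805} = \left(\left(-26 - 61\right) 36 - 40\right) \frac{1}{76805} = \left(\left(-87\right) 36 - 40\right) \frac{1}{76805} = \left(-3132 - 40\right) \frac{1}{76805} = \left(-3172\right) \frac{1}{76805} = - \frac{3172}{76805}$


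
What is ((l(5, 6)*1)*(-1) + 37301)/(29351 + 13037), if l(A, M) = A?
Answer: 9324/10597 ≈ 0.87987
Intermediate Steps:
((l(5, 6)*1)*(-1) + 37301)/(29351 + 13037) = ((5*1)*(-1) + 37301)/(29351 + 13037) = (5*(-1) + 37301)/42388 = (-5 + 37301)*(1/42388) = 37296*(1/42388) = 9324/10597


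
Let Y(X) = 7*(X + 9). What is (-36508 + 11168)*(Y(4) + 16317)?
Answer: -415778720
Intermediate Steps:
Y(X) = 63 + 7*X (Y(X) = 7*(9 + X) = 63 + 7*X)
(-36508 + 11168)*(Y(4) + 16317) = (-36508 + 11168)*((63 + 7*4) + 16317) = -25340*((63 + 28) + 16317) = -25340*(91 + 16317) = -25340*16408 = -415778720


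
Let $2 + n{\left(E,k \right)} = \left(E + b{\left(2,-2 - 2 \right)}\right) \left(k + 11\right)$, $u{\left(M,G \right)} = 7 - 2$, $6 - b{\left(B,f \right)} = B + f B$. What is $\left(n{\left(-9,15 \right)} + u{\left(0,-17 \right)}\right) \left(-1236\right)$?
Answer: $-100116$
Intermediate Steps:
$b{\left(B,f \right)} = 6 - B - B f$ ($b{\left(B,f \right)} = 6 - \left(B + f B\right) = 6 - \left(B + B f\right) = 6 - B - B f$)
$u{\left(M,G \right)} = 5$
$n{\left(E,k \right)} = -2 + \left(11 + k\right) \left(12 + E\right)$ ($n{\left(E,k \right)} = -2 + \left(E - \left(-4 + 2 \left(-2 - 2\right)\right)\right) \left(k + 11\right) = -2 + \left(E - \left(-4 - 8\right)\right) \left(11 + k\right) = -2 + \left(E + \left(6 - 2 + 8\right)\right) \left(11 + k\right) = -2 + \left(E + 12\right) \left(11 + k\right) = -2 + \left(12 + E\right) \left(11 + k\right) = -2 + \left(11 + k\right) \left(12 + E\right)$)
$\left(n{\left(-9,15 \right)} + u{\left(0,-17 \right)}\right) \left(-1236\right) = \left(\left(130 + 11 \left(-9\right) + 12 \cdot 15 - 135\right) + 5\right) \left(-1236\right) = \left(\left(130 - 99 + 180 - 135\right) + 5\right) \left(-1236\right) = \left(76 + 5\right) \left(-1236\right) = 81 \left(-1236\right) = -100116$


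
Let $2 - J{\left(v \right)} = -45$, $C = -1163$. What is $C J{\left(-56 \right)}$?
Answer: $-54661$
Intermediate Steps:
$J{\left(v \right)} = 47$ ($J{\left(v \right)} = 2 - -45 = 2 + 45 = 47$)
$C J{\left(-56 \right)} = \left(-1163\right) 47 = -54661$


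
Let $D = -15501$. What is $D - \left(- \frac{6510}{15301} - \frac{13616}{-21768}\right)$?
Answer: $- \frac{645377288113}{41634021} \approx -15501.0$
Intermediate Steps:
$D - \left(- \frac{6510}{15301} - \frac{13616}{-21768}\right) = -15501 - \left(- \frac{6510}{15301} - \frac{13616}{-21768}\right) = -15501 - \left(\left(-6510\right) \frac{1}{15301} - - \frac{1702}{2721}\right) = -15501 - \left(- \frac{6510}{15301} + \frac{1702}{2721}\right) = -15501 - \frac{8328592}{41634021} = - \frac{645377288113}{41634021}$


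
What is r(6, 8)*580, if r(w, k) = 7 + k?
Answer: 8700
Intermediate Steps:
r(6, 8)*580 = (7 + 8)*580 = 15*580 = 8700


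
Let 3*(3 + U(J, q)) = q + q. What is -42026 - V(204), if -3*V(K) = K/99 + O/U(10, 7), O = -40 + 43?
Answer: -20802233/495 ≈ -42025.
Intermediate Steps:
U(J, q) = -3 + 2*q/3 (U(J, q) = -3 + (q + q)/3 = -3 + (2*q)/3 = -3 + 2*q/3)
O = 3
V(K) = -3/5 - K/297 (V(K) = -(K/99 + 3/(-3 + (2/3)*7))/3 = -(K*(1/99) + 3/(-3 + 14/3))/3 = -(K/99 + 3/(5/3))/3 = -(K/99 + 3*(3/5))/3 = -(K/99 + 9/5)/3 = -(9/5 + K/99)/3 = -3/5 - K/297)
-42026 - V(204) = -42026 - (-3/5 - 1/297*204) = -42026 - (-3/5 - 68/99) = -42026 - 1*(-637/495) = -42026 + 637/495 = -20802233/495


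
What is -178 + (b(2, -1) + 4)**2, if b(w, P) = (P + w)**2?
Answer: -153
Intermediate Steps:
-178 + (b(2, -1) + 4)**2 = -178 + ((-1 + 2)**2 + 4)**2 = -178 + (1**2 + 4)**2 = -178 + (1 + 4)**2 = -178 + 5**2 = -178 + 25 = -153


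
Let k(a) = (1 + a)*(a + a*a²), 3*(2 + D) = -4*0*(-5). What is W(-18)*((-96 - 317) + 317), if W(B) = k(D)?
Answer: -960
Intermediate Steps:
D = -2 (D = -2 + (-4*0*(-5))/3 = -2 + (-0*(-5))/3 = -2 + (-1*0)/3 = -2 + (⅓)*0 = -2 + 0 = -2)
k(a) = (1 + a)*(a + a³)
W(B) = 10 (W(B) = -2*(1 - 2 + (-2)² + (-2)³) = -2*(1 - 2 + 4 - 8) = -2*(-5) = 10)
W(-18)*((-96 - 317) + 317) = 10*((-96 - 317) + 317) = 10*(-413 + 317) = 10*(-96) = -960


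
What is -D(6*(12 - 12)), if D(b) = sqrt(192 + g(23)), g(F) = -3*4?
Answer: -6*sqrt(5) ≈ -13.416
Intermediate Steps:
g(F) = -12
D(b) = 6*sqrt(5) (D(b) = sqrt(192 - 12) = sqrt(180) = 6*sqrt(5))
-D(6*(12 - 12)) = -6*sqrt(5)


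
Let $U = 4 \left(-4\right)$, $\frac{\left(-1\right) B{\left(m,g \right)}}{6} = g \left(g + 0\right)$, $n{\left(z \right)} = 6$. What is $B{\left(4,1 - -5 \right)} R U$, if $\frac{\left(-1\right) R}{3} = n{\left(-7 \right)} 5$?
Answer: $-311040$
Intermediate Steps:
$B{\left(m,g \right)} = - 6 g^{2}$ ($B{\left(m,g \right)} = - 6 g \left(g + 0\right) = - 6 g g = - 6 g^{2}$)
$R = -90$ ($R = - 3 \cdot 6 \cdot 5 = \left(-3\right) 30 = -90$)
$U = -16$
$B{\left(4,1 - -5 \right)} R U = - 6 \left(1 - -5\right)^{2} \left(-90\right) \left(-16\right) = - 6 \left(1 + 5\right)^{2} \left(-90\right) \left(-16\right) = - 6 \cdot 6^{2} \left(-90\right) \left(-16\right) = \left(-6\right) 36 \left(-90\right) \left(-16\right) = \left(-216\right) \left(-90\right) \left(-16\right) = 19440 \left(-16\right) = -311040$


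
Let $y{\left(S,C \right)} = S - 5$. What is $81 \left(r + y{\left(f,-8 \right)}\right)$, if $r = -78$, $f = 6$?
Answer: $-6237$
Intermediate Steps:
$y{\left(S,C \right)} = -5 + S$
$81 \left(r + y{\left(f,-8 \right)}\right) = 81 \left(-78 + \left(-5 + 6\right)\right) = 81 \left(-78 + 1\right) = 81 \left(-77\right) = -6237$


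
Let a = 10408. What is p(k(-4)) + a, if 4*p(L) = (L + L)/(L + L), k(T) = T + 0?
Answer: 41633/4 ≈ 10408.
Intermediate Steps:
k(T) = T
p(L) = ¼ (p(L) = ((L + L)/(L + L))/4 = ((2*L)/((2*L)))/4 = ((2*L)*(1/(2*L)))/4 = (¼)*1 = ¼)
p(k(-4)) + a = ¼ + 10408 = 41633/4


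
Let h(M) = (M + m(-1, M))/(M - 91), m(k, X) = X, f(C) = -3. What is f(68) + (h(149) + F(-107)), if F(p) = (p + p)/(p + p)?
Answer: 91/29 ≈ 3.1379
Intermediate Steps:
F(p) = 1 (F(p) = (2*p)/((2*p)) = (2*p)*(1/(2*p)) = 1)
h(M) = 2*M/(-91 + M) (h(M) = (M + M)/(M - 91) = (2*M)/(-91 + M) = 2*M/(-91 + M))
f(68) + (h(149) + F(-107)) = -3 + (2*149/(-91 + 149) + 1) = -3 + (2*149/58 + 1) = -3 + (2*149*(1/58) + 1) = -3 + (149/29 + 1) = -3 + 178/29 = 91/29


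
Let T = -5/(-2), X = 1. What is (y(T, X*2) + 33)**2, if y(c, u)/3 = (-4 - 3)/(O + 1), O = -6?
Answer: 34596/25 ≈ 1383.8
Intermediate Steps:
T = 5/2 (T = -5*(-1/2) = 5/2 ≈ 2.5000)
y(c, u) = 21/5 (y(c, u) = 3*((-4 - 3)/(-6 + 1)) = 3*(-7/(-5)) = 3*(-7*(-1/5)) = 3*(7/5) = 21/5)
(y(T, X*2) + 33)**2 = (21/5 + 33)**2 = (186/5)**2 = 34596/25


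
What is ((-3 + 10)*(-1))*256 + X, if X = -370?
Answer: -2162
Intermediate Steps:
((-3 + 10)*(-1))*256 + X = ((-3 + 10)*(-1))*256 - 370 = (7*(-1))*256 - 370 = -7*256 - 370 = -1792 - 370 = -2162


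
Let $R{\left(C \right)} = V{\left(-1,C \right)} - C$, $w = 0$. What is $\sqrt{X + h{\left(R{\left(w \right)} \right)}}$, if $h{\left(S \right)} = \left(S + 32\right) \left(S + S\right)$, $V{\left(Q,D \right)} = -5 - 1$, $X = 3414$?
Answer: $\sqrt{3102} \approx 55.696$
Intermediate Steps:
$V{\left(Q,D \right)} = -6$ ($V{\left(Q,D \right)} = -5 - 1 = -6$)
$R{\left(C \right)} = -6 - C$
$h{\left(S \right)} = 2 S \left(32 + S\right)$ ($h{\left(S \right)} = \left(32 + S\right) 2 S = 2 S \left(32 + S\right)$)
$\sqrt{X + h{\left(R{\left(w \right)} \right)}} = \sqrt{3414 + 2 \left(-6 - 0\right) \left(32 - 6\right)} = \sqrt{3414 + 2 \left(-6 + 0\right) \left(32 + \left(-6 + 0\right)\right)} = \sqrt{3414 + 2 \left(-6\right) \left(32 - 6\right)} = \sqrt{3414 + 2 \left(-6\right) 26} = \sqrt{3414 - 312} = \sqrt{3102}$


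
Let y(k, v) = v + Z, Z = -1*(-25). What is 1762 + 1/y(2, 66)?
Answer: 160343/91 ≈ 1762.0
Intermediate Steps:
Z = 25
y(k, v) = 25 + v (y(k, v) = v + 25 = 25 + v)
1762 + 1/y(2, 66) = 1762 + 1/(25 + 66) = 1762 + 1/91 = 160343/91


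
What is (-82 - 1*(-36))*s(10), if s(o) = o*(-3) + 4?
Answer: 1196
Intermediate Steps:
s(o) = 4 - 3*o (s(o) = -3*o + 4 = 4 - 3*o)
(-82 - 1*(-36))*s(10) = (-82 - 1*(-36))*(4 - 3*10) = (-82 + 36)*(4 - 30) = -46*(-26) = 1196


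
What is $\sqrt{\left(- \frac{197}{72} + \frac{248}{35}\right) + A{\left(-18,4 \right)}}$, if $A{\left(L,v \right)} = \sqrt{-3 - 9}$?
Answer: $\frac{\sqrt{767270 + 352800 i \sqrt{3}}}{420} \approx 2.226 + 0.7781 i$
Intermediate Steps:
$A{\left(L,v \right)} = 2 i \sqrt{3}$ ($A{\left(L,v \right)} = \sqrt{-12} = 2 i \sqrt{3}$)
$\sqrt{\left(- \frac{197}{72} + \frac{248}{35}\right) + A{\left(-18,4 \right)}} = \sqrt{\left(- \frac{197}{72} + \frac{248}{35}\right) + 2 i \sqrt{3}} = \sqrt{\frac{10961}{2520} + 2 i \sqrt{3}}$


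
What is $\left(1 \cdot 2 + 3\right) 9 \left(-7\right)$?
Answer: $-315$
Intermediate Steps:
$\left(1 \cdot 2 + 3\right) 9 \left(-7\right) = \left(2 + 3\right) 9 \left(-7\right) = 5 \cdot 9 \left(-7\right) = 45 \left(-7\right) = -315$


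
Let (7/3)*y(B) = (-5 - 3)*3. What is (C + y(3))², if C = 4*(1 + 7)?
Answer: 23104/49 ≈ 471.51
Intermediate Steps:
y(B) = -72/7 (y(B) = 3*((-5 - 3)*3)/7 = 3*(-8*3)/7 = (3/7)*(-24) = -72/7)
C = 32 (C = 4*8 = 32)
(C + y(3))² = (32 - 72/7)² = (152/7)² = 23104/49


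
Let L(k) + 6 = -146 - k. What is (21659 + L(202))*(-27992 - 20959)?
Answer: -1042901055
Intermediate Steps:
L(k) = -152 - k (L(k) = -6 + (-146 - k) = -152 - k)
(21659 + L(202))*(-27992 - 20959) = (21659 + (-152 - 1*202))*(-27992 - 20959) = (21659 + (-152 - 202))*(-48951) = (21659 - 354)*(-48951) = 21305*(-48951) = -1042901055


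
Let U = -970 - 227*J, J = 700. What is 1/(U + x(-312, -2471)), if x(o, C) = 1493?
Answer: -1/158377 ≈ -6.3140e-6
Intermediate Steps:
U = -159870 (U = -970 - 227*700 = -970 - 158900 = -159870)
1/(U + x(-312, -2471)) = 1/(-159870 + 1493) = 1/(-158377) = -1/158377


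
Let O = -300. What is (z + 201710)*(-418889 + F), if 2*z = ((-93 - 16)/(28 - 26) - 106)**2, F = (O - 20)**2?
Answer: -543323312569/8 ≈ -6.7915e+10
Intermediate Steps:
F = 102400 (F = (-300 - 20)**2 = (-320)**2 = 102400)
z = 103041/8 (z = ((-93 - 16)/(28 - 26) - 106)**2/2 = (-109/2 - 106)**2/2 = (-321/2)**2/2 = (1/2)*(103041/4) = 103041/8 ≈ 12880.)
(z + 201710)*(-418889 + F) = (103041/8 + 201710)*(-418889 + 102400) = (1716721/8)*(-316489) = -543323312569/8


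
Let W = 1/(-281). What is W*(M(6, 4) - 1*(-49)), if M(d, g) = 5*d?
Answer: -79/281 ≈ -0.28114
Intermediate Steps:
W = -1/281 ≈ -0.0035587
W*(M(6, 4) - 1*(-49)) = -(5*6 - 1*(-49))/281 = -(30 + 49)/281 = -1/281*79 = -79/281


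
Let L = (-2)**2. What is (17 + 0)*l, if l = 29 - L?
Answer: 425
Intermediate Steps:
L = 4
l = 25 (l = 29 - 1*4 = 29 - 4 = 25)
(17 + 0)*l = (17 + 0)*25 = 17*25 = 425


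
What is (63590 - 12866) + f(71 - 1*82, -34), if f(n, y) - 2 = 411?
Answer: 51137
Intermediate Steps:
f(n, y) = 413 (f(n, y) = 2 + 411 = 413)
(63590 - 12866) + f(71 - 1*82, -34) = (63590 - 12866) + 413 = 50724 + 413 = 51137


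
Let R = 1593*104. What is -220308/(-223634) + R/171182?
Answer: 602924646/308726737 ≈ 1.9529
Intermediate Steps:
R = 165672
-220308/(-223634) + R/171182 = -220308/(-223634) + 165672/171182 = -220308*(-1/223634) + 165672*(1/171182) = 110154/111817 + 82836/85591 = 602924646/308726737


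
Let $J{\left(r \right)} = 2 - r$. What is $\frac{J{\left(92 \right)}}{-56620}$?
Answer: $\frac{9}{5662} \approx 0.0015895$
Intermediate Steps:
$\frac{J{\left(92 \right)}}{-56620} = \frac{2 - 92}{-56620} = \left(2 - 92\right) \left(- \frac{1}{56620}\right) = \left(-90\right) \left(- \frac{1}{56620}\right) = \frac{9}{5662}$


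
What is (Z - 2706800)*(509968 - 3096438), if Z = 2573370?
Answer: 345112692100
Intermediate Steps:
(Z - 2706800)*(509968 - 3096438) = (2573370 - 2706800)*(509968 - 3096438) = -133430*(-2586470) = 345112692100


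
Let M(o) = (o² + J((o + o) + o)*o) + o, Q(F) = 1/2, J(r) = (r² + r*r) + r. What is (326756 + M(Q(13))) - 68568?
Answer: 1032767/4 ≈ 2.5819e+5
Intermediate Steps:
J(r) = r + 2*r² (J(r) = (r² + r²) + r = 2*r² + r = r + 2*r²)
Q(F) = ½
M(o) = o + o² + 3*o²*(1 + 6*o) (M(o) = (o² + (((o + o) + o)*(1 + 2*((o + o) + o)))*o) + o = (o² + ((2*o + o)*(1 + 2*(2*o + o)))*o) + o = (o² + ((3*o)*(1 + 2*(3*o)))*o) + o = (o² + ((3*o)*(1 + 6*o))*o) + o = (o² + (3*o*(1 + 6*o))*o) + o = (o² + 3*o²*(1 + 6*o)) + o = o + o² + 3*o²*(1 + 6*o))
(326756 + M(Q(13))) - 68568 = (326756 + (1 + 4*(½) + 18*(½)²)/2) - 68568 = (326756 + (1 + 2 + 18*(¼))/2) - 68568 = (326756 + (1 + 2 + 9/2)/2) - 68568 = (326756 + (½)*(15/2)) - 68568 = (326756 + 15/4) - 68568 = 1307039/4 - 68568 = 1032767/4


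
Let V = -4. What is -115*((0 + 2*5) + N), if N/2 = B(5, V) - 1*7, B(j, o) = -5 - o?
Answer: 690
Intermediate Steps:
N = -16 (N = 2*((-5 - 1*(-4)) - 1*7) = 2*((-5 + 4) - 7) = 2*(-1 - 7) = 2*(-8) = -16)
-115*((0 + 2*5) + N) = -115*((0 + 2*5) - 16) = -115*((0 + 10) - 16) = -115*(10 - 16) = -115*(-6) = 690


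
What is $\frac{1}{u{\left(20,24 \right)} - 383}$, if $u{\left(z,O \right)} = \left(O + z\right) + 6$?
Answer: $- \frac{1}{333} \approx -0.003003$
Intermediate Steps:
$u{\left(z,O \right)} = 6 + O + z$
$\frac{1}{u{\left(20,24 \right)} - 383} = \frac{1}{\left(6 + 24 + 20\right) - 383} = \frac{1}{50 - 383} = \frac{1}{-333} = - \frac{1}{333}$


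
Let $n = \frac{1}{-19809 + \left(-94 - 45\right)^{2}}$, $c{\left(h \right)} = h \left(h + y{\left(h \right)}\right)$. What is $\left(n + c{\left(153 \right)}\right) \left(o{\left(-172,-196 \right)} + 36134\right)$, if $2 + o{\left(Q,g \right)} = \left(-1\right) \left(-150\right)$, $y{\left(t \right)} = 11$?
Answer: $\frac{222134640195}{244} \approx 9.1039 \cdot 10^{8}$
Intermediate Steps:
$c{\left(h \right)} = h \left(11 + h\right)$ ($c{\left(h \right)} = h \left(h + 11\right) = h \left(11 + h\right)$)
$o{\left(Q,g \right)} = 148$ ($o{\left(Q,g \right)} = -2 - -150 = -2 + 150 = 148$)
$n = - \frac{1}{488}$ ($n = \frac{1}{-19809 + \left(-139\right)^{2}} = \frac{1}{-19809 + 19321} = \frac{1}{-488} = - \frac{1}{488} \approx -0.0020492$)
$\left(n + c{\left(153 \right)}\right) \left(o{\left(-172,-196 \right)} + 36134\right) = \left(- \frac{1}{488} + 153 \left(11 + 153\right)\right) \left(148 + 36134\right) = \left(- \frac{1}{488} + 153 \cdot 164\right) 36282 = \left(- \frac{1}{488} + 25092\right) 36282 = \frac{12244895}{488} \cdot 36282 = \frac{222134640195}{244}$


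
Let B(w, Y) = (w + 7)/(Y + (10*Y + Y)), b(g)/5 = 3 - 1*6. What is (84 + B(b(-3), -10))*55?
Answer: 13871/3 ≈ 4623.7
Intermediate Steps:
b(g) = -15 (b(g) = 5*(3 - 1*6) = 5*(3 - 6) = 5*(-3) = -15)
B(w, Y) = (7 + w)/(12*Y) (B(w, Y) = (7 + w)/(Y + 11*Y) = (7 + w)/((12*Y)) = (7 + w)*(1/(12*Y)) = (7 + w)/(12*Y))
(84 + B(b(-3), -10))*55 = (84 + (1/12)*(7 - 15)/(-10))*55 = (84 + (1/12)*(-1/10)*(-8))*55 = (84 + 1/15)*55 = (1261/15)*55 = 13871/3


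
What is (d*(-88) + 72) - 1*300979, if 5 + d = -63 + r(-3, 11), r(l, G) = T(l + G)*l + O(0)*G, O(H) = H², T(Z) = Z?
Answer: -292811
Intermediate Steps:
r(l, G) = l*(G + l) (r(l, G) = (l + G)*l + 0²*G = (G + l)*l + 0*G = l*(G + l) + 0 = l*(G + l))
d = -92 (d = -5 + (-63 - 3*(11 - 3)) = -5 + (-63 - 3*8) = -5 + (-63 - 24) = -5 - 87 = -92)
(d*(-88) + 72) - 1*300979 = (-92*(-88) + 72) - 1*300979 = (8096 + 72) - 300979 = 8168 - 300979 = -292811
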